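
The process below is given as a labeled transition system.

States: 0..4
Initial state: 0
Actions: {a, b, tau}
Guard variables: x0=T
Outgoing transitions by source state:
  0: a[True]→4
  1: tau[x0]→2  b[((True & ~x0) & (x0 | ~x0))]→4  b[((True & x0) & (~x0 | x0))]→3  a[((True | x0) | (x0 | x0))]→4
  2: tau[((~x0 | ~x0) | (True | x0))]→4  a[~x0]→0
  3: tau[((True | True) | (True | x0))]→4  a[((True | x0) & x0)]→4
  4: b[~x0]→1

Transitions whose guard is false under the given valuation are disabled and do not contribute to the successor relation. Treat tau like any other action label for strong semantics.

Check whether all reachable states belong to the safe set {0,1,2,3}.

Answer: INVARIANT VIOLATED at state 4

Working:
Inv-set: {0,1,2,3}
Reach set: {0,4}
  0: ok
  4: VIOLATES
reach 4 via a — violates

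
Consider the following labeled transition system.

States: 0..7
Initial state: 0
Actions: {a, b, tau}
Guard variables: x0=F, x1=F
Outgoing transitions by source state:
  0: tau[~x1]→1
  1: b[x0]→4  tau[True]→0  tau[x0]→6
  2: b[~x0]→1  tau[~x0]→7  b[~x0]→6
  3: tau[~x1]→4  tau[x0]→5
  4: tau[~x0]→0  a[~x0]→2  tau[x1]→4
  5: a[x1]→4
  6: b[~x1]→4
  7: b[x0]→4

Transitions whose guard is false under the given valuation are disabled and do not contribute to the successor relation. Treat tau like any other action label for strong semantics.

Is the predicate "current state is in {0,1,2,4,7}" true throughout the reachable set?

Inv-set: {0,1,2,4,7}
Reach set: {0,1}
  0: safe
  1: safe

Answer: INVARIANT HOLDS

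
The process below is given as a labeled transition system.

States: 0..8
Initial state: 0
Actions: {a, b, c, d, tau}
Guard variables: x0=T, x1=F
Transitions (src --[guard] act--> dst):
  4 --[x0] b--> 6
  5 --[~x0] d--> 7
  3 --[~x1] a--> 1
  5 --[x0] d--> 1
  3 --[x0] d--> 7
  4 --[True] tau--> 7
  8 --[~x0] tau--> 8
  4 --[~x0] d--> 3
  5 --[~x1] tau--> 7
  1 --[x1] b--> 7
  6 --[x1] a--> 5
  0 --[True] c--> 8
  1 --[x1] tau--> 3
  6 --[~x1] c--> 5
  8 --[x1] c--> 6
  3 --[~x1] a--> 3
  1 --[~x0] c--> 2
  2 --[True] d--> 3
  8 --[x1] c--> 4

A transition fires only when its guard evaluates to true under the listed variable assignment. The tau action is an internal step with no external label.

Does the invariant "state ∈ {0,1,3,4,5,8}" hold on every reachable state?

Answer: INVARIANT HOLDS

Trace:
Allowed set {0,1,3,4,5,8}
Reachable = {0,8}
  0: ok
  8: ok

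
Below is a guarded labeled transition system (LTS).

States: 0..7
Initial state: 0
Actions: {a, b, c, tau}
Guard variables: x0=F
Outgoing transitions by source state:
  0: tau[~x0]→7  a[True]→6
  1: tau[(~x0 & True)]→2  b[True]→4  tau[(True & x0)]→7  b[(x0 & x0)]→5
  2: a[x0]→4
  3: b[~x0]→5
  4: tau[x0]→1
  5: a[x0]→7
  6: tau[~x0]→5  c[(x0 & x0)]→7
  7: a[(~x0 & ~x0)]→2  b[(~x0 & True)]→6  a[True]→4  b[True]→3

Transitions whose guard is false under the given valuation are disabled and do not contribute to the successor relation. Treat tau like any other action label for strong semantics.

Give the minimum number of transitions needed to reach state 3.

Layered search for 3:
  depth 0: {0}
  depth 1: {6,7}
  depth 2: {2,3,4,5}
depth(3)=2, e.g. tau·b

Answer: 2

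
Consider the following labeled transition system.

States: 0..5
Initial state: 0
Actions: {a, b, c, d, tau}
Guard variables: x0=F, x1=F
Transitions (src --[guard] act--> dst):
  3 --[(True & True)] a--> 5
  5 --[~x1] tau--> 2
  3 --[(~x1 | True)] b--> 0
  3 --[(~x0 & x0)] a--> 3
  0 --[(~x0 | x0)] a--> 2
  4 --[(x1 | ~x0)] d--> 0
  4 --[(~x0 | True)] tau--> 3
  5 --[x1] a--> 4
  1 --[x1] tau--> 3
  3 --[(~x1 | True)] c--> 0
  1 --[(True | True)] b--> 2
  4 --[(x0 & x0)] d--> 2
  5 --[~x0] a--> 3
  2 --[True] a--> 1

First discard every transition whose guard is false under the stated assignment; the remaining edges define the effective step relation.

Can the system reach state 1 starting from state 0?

Guard filter leaves 10 enabled edge(s).
depth 0: {0}
depth 1: {2}  total {0,2}
depth 2: {1}  total {0,1,2}
R = {0,1,2}
Path to 1: a·a

Answer: REACHABLE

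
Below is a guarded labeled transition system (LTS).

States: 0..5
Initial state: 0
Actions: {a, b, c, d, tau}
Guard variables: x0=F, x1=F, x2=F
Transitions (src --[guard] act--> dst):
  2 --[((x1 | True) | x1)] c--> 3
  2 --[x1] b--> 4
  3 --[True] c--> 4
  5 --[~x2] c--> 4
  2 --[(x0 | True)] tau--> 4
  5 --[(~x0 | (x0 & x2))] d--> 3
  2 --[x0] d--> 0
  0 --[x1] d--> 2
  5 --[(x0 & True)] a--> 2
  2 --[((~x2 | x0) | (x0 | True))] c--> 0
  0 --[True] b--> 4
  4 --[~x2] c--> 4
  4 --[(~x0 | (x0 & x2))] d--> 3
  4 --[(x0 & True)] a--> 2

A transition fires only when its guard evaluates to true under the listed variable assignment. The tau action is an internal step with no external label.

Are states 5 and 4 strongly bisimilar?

Answer: BISIMILAR

Working:
Refine partition for ~:
  π0 = {{0,1,2,3,4,5}}
  π1 = {{0},{1},{2},{3},{4,5}}
5 equivalence class(es) (converged in 2)
class of 5: {4,5}; class of 4: {4,5}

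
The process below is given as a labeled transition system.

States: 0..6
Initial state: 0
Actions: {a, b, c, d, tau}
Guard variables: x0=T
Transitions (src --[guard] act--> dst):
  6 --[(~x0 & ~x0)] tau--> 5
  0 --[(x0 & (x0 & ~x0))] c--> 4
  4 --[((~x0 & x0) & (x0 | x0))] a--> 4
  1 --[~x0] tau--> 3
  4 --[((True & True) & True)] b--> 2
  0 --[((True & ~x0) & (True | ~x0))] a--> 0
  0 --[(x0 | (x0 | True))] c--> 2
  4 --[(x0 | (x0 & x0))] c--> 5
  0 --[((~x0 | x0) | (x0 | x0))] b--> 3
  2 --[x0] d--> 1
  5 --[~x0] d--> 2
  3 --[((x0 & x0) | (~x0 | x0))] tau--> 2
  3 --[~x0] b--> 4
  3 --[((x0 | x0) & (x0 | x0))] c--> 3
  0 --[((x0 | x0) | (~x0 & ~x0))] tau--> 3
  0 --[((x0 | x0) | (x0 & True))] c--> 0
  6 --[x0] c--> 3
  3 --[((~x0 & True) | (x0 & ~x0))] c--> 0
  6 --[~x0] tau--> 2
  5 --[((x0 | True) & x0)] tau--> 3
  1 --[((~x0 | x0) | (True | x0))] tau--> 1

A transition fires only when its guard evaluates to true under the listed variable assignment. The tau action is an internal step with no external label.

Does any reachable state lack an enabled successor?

Answer: DEADLOCK-FREE

Analysis:
Reach set: {0,1,2,3}
  0: b→3  c→0  c→2  tau→3  [4 out]
  1: tau→1  [1 out]
  2: d→1  [1 out]
  3: c→3  tau→2  [2 out]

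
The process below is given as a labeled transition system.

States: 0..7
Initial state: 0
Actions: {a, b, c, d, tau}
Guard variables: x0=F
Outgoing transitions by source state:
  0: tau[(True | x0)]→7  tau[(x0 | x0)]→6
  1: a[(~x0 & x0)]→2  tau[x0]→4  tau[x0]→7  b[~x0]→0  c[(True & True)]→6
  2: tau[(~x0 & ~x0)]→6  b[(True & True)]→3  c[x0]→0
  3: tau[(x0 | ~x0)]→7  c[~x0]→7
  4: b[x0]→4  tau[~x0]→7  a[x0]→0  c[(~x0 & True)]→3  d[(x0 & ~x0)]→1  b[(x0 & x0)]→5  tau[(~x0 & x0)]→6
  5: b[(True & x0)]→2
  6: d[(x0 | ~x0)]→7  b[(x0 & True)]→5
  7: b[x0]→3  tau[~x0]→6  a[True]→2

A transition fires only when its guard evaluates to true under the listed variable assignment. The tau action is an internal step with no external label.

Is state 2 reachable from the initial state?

12 transition(s) survive guard evaluation.
L0 = {0}
L1 = {7}  cumulative {0,7}
L2 = {2,6}  cumulative {0,2,6,7}
L3 = {3}  cumulative {0,2,3,6,7}
Reach set: {0,2,3,6,7}
witness 2: tau·a

Answer: REACHABLE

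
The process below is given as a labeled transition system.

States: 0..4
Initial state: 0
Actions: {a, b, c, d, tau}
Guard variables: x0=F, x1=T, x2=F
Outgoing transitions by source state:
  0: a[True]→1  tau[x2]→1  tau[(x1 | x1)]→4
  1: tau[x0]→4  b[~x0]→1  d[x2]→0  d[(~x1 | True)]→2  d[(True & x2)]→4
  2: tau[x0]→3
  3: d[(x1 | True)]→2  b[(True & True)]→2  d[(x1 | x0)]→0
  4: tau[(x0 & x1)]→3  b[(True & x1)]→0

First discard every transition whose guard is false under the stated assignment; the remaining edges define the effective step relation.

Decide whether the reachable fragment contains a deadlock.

Answer: DEADLOCK at state 2

Analysis:
R = {0,1,2,4}
  0: a→1  tau→4  [2 exit(s)]
  1: b→1  d→2  [2 exit(s)]
  2: ∅  [STUCK]
  4: b→0  [1 exit(s)]
Path to 2: a·d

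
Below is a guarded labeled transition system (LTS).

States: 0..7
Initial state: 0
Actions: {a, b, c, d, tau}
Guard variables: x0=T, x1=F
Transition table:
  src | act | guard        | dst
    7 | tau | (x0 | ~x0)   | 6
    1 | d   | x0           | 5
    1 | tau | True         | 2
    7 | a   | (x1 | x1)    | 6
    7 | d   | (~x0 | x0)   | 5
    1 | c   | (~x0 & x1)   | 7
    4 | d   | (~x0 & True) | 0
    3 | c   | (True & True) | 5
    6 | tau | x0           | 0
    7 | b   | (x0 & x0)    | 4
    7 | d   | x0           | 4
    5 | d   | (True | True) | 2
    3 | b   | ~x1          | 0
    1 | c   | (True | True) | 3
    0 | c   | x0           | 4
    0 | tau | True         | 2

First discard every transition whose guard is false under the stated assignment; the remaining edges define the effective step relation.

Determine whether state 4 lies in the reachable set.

After dropping false guards: 13 live edges.
Layer 0: {0}
Layer 1: {2,4}  total {0,2,4}
Reach set: {0,2,4}
witness 4: c

Answer: REACHABLE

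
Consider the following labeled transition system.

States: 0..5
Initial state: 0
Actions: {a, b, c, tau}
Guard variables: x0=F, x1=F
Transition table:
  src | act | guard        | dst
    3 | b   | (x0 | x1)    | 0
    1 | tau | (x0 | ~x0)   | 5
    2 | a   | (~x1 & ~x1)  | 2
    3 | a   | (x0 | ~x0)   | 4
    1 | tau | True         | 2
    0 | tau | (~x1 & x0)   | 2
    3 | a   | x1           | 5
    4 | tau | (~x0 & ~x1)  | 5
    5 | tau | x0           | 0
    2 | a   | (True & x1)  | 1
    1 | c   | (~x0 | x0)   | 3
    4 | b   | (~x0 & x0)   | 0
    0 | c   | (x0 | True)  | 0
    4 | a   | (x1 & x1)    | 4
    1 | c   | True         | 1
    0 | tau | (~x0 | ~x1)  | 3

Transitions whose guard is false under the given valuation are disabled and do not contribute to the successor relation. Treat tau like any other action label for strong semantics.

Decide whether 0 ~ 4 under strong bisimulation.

Bisimulation quotient by refinement:
  round 0: {{0,1,2,3,4,5}}
  round 1: {{0,1},{2,3},{4},{5}}
  round 2: {{0},{1},{2},{3},{4},{5}}
Fixed point at round 3; 6 class(es).
0∈{0}, 4∈{4}

Answer: NOT BISIMILAR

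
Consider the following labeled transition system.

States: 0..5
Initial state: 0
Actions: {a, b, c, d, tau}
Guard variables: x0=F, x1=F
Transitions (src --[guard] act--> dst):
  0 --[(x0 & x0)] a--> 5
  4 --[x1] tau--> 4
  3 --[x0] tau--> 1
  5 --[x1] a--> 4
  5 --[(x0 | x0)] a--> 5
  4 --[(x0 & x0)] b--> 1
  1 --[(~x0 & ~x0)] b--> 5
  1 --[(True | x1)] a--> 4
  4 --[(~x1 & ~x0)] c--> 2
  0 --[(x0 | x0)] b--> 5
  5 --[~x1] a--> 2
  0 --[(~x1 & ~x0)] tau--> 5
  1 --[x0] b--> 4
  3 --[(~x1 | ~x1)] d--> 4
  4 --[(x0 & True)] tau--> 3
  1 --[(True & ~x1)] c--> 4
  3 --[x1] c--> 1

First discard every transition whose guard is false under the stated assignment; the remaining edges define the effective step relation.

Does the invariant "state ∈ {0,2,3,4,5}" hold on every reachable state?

Answer: INVARIANT HOLDS

Working:
Allowed set {0,2,3,4,5}
Reachable = {0,2,5}
  0: safe
  2: safe
  5: safe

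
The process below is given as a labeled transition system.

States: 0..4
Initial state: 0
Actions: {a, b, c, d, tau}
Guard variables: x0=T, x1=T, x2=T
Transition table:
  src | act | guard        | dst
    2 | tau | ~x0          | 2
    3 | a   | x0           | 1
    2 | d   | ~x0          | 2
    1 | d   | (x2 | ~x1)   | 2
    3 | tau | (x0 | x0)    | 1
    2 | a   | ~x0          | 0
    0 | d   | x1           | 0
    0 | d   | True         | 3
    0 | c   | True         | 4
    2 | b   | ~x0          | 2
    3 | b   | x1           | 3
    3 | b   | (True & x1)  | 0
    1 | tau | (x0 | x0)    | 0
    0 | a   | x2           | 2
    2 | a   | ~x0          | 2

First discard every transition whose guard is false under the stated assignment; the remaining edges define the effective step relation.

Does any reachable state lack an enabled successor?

Answer: DEADLOCK at state 2

Analysis:
Reach set: {0,1,2,3,4}
  0: a→2  c→4  d→0  d→3  [deg 4]
  1: d→2  tau→0  [deg 2]
  2: ∅  [no exit]
  3: a→1  b→0  b→3  tau→1  [deg 4]
  4: ∅  [no exit]
trace reaching 2: a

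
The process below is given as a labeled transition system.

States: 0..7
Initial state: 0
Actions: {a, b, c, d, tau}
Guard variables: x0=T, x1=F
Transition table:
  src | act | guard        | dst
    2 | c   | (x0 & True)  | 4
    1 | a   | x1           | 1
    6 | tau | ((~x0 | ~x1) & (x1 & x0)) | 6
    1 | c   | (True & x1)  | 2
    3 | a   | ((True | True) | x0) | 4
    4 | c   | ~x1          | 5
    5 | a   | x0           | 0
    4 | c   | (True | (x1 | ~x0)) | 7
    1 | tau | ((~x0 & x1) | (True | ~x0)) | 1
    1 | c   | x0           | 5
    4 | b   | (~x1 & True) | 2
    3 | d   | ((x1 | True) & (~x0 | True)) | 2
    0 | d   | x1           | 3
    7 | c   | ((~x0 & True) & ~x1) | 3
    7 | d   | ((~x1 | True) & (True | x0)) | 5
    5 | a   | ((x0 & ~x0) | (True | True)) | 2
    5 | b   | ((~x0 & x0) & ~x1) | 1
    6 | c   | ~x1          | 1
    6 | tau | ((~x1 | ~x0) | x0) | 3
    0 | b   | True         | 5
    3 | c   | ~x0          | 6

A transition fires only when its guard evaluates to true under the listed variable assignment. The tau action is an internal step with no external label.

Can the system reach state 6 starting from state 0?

Answer: UNREACHABLE

Analysis:
Guard filter leaves 14 enabled edge(s).
depth 0: {0}
depth 1: {5}  total {0,5}
depth 2: {2}  total {0,2,5}
depth 3: {4}  total {0,2,4,5}
depth 4: {7}  total {0,2,4,5,7}
R = {0,2,4,5,7}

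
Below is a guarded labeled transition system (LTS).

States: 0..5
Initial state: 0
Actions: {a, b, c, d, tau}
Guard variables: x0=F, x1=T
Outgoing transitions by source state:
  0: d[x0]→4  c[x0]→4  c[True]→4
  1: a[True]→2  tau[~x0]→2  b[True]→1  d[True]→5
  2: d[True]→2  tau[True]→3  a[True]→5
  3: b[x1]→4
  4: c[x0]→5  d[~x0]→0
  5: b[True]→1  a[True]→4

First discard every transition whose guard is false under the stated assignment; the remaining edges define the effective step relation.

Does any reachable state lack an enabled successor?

Answer: DEADLOCK-FREE

Working:
Reach set: {0,4}
  0: c→4  [1 out]
  4: d→0  [1 out]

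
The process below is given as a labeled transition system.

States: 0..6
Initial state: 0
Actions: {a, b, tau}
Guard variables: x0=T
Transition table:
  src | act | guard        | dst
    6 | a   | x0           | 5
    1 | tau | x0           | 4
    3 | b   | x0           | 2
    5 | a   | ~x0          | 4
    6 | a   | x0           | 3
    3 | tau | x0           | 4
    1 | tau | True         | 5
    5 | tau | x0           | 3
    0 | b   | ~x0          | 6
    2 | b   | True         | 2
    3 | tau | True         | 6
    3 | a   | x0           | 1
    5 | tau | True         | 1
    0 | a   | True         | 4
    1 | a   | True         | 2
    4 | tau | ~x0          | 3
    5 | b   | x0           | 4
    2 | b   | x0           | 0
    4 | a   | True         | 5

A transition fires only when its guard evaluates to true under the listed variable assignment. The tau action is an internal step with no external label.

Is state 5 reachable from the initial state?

Answer: REACHABLE

Analysis:
16 transition(s) survive guard evaluation.
depth 0: {0}
depth 1: {4}  total {0,4}
depth 2: {5}  total {0,4,5}
depth 3: {1,3}  total {0,1,3,4,5}
depth 4: {2,6}  total {0,1,2,3,4,5,6}
Reach set: {0,1,2,3,4,5,6}
witness 5: a·a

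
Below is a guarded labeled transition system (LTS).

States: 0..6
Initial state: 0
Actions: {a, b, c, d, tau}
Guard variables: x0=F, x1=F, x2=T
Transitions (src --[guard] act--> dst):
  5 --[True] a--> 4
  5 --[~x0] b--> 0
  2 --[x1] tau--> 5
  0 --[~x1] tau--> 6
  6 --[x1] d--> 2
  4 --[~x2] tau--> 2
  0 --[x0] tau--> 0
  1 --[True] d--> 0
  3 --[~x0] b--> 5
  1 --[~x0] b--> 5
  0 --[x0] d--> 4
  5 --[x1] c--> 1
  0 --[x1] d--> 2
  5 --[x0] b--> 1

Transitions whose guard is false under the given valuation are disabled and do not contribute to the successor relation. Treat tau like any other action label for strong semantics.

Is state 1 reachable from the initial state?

After dropping false guards: 6 live edges.
depth 0: {0}
depth 1: {6}  now seen {0,6}
Reachable = {0,6}

Answer: UNREACHABLE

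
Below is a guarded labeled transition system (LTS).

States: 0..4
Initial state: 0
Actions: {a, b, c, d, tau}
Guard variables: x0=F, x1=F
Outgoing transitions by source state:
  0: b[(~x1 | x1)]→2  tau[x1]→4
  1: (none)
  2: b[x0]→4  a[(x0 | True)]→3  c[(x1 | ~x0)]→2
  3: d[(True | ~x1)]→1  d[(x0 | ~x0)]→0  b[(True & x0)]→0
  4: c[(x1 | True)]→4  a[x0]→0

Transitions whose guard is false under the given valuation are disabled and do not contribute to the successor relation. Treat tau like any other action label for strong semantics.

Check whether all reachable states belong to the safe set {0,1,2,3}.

Answer: INVARIANT HOLDS

Working:
Allowed set {0,1,2,3}
Reach set: {0,1,2,3}
  0: ✓
  1: ✓
  2: ✓
  3: ✓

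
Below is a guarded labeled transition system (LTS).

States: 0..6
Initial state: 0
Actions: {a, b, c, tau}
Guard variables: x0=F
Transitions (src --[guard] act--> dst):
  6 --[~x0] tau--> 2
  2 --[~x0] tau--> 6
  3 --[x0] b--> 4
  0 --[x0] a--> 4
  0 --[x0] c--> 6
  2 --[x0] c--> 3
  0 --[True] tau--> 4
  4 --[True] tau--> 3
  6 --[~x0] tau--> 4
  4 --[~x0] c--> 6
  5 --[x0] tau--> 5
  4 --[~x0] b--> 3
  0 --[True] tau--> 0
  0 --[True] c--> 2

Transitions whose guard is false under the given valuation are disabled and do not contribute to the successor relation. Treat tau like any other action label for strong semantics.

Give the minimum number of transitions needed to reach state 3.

BFS to 3:
  Layer 0: {0}
  Layer 1: {2,4}
  Layer 2: {3,6}
3 enters at depth 2; path tau·b

Answer: 2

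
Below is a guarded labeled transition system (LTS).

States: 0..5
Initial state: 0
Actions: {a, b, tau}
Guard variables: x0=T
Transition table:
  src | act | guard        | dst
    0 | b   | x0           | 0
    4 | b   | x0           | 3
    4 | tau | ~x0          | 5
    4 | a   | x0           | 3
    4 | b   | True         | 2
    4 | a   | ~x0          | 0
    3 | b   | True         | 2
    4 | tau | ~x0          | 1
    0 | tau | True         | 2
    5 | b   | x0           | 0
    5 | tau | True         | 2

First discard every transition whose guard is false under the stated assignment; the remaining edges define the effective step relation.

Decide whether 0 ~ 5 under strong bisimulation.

Refine partition for ~:
  P[0] = {{0,1,2,3,4,5}}
  P[1] = {{0,5},{1,2},{3},{4}}
stable after 2 split(s): 4 block(s)
class of 0: {0,5}; class of 5: {0,5}

Answer: BISIMILAR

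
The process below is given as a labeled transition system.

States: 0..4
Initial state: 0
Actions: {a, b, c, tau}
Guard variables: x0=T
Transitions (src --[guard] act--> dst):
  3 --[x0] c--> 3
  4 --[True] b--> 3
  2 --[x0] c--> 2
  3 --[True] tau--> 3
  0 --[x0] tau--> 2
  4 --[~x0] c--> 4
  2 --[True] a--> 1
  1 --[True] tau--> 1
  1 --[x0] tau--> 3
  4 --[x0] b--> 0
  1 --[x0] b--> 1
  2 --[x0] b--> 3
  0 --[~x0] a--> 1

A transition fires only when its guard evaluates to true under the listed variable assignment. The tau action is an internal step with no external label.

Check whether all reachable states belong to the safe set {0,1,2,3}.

Safe = {0,1,2,3}
Reachable = {0,1,2,3}
  0: safe
  1: safe
  2: safe
  3: safe

Answer: INVARIANT HOLDS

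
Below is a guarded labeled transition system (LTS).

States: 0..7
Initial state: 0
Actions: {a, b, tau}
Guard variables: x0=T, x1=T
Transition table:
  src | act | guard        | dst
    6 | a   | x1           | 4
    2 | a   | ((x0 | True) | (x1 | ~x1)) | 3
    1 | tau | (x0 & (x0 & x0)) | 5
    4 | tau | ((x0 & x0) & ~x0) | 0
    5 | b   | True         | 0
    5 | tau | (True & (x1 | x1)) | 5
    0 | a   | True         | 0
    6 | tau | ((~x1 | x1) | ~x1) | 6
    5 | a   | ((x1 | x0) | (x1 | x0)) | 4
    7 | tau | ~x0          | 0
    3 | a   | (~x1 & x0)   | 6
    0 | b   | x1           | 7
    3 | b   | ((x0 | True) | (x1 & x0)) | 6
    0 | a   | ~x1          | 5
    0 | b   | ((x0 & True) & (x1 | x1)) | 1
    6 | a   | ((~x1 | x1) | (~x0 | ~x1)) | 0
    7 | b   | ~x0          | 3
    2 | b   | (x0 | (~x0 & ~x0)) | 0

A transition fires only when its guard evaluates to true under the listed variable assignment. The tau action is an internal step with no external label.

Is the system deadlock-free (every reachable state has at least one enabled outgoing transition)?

Reachable = {0,1,4,5,7}
  0: a→0  b→1  b→7  [deg 3]
  1: tau→5  [deg 1]
  4: ∅  [STUCK]
  5: a→4  b→0  tau→5  [deg 3]
  7: ∅  [STUCK]
Path to 4: b·tau·a

Answer: DEADLOCK at state 4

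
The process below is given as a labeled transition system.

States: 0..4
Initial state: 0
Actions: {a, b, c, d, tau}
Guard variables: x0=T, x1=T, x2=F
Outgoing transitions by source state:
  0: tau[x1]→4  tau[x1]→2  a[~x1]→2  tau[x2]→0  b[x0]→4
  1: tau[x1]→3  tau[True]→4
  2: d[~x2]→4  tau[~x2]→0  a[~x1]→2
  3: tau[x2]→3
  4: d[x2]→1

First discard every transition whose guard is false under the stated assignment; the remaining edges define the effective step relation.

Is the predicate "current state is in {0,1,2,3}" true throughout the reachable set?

Answer: INVARIANT VIOLATED at state 4

Analysis:
Inv-set: {0,1,2,3}
Reach set: {0,2,4}
  0: ✓
  2: ✓
  4: outside
counterexample path to 4: tau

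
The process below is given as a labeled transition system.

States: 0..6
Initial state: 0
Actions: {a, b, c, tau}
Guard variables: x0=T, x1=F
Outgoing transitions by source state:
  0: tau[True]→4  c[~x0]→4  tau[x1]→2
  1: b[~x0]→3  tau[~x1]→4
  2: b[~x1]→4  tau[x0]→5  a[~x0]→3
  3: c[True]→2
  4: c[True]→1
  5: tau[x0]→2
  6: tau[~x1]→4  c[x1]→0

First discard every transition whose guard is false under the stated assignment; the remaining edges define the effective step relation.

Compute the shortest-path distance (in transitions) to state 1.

Answer: 2

Trace:
BFS to 1:
  Layer 0: {0}
  Layer 1: {4}
  Layer 2: {1}
1 enters at depth 2; path tau·c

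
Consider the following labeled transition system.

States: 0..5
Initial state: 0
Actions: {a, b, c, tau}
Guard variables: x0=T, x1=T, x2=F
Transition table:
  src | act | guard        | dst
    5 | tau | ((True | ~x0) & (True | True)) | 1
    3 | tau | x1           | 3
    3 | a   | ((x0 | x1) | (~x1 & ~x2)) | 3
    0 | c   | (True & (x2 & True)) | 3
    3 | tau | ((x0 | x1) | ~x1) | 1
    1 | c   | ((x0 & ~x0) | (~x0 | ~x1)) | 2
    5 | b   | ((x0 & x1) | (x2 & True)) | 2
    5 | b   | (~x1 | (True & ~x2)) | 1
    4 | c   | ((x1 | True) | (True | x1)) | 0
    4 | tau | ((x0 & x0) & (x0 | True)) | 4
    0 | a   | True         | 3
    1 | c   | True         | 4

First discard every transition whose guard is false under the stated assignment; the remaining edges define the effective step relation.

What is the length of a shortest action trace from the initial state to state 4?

Answer: 3

Analysis:
BFS to 4:
  L0 = {0}
  L1 = {3}
  L2 = {1}
  L3 = {4}
first hit 4 at d=3 via a·tau·c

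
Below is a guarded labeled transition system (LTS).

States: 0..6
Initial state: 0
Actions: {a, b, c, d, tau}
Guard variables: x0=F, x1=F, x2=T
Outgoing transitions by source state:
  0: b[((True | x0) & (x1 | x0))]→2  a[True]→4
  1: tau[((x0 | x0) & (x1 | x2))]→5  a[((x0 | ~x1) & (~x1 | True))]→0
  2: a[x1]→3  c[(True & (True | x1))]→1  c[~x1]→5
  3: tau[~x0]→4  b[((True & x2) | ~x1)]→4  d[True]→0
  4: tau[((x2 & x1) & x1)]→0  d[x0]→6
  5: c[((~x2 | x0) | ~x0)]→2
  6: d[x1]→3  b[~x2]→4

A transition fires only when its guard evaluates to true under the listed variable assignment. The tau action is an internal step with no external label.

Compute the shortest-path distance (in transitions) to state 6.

Answer: UNREACHABLE

Trace:
Breadth-first toward 6:
  L0 = {0}
  L1 = {4}
6 never appears.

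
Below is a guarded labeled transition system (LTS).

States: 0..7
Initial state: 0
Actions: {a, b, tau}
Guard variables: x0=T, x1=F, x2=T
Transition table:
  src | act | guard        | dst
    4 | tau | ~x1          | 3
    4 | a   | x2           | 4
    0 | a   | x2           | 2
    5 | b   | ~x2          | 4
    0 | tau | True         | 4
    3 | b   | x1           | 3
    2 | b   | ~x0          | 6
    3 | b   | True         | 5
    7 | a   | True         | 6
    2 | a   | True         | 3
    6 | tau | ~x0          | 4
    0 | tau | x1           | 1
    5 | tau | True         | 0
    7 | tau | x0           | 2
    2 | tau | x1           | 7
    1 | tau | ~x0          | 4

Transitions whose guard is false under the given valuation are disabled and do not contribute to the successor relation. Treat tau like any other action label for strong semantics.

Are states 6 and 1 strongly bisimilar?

Refine partition for ~:
  π0 = {{0,1,2,3,4,5,6,7}}
  π1 = {{0,4,7},{1,6},{2},{3},{5}}
  π2 = {{0},{1,6},{2},{3},{4},{5},{7}}
Fixed point at round 3; 7 class(es).
6∈{1,6}, 1∈{1,6}

Answer: BISIMILAR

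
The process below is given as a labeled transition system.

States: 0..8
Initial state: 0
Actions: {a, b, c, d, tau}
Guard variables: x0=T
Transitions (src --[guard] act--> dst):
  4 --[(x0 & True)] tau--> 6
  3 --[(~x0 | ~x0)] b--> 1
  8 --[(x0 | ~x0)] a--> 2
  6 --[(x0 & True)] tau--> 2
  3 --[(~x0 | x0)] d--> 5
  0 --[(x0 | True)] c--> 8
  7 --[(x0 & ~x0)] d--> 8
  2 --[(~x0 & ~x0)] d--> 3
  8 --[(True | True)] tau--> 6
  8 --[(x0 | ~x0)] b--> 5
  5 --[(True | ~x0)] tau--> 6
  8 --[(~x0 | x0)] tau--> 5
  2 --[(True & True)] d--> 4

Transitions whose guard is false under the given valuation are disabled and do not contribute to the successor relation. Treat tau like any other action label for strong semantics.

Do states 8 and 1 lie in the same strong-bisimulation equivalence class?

Refine partition for ~:
  P[0] = {{0,1,2,3,4,5,6,7,8}}
  P[1] = {{0},{1,7},{2,3},{4,5,6},{8}}
  P[2] = {{0},{1,7},{2,3},{4,5},{6},{8}}
Fixed point at round 3; 6 class(es).
8∈{8}, 1∈{1,7}

Answer: NOT BISIMILAR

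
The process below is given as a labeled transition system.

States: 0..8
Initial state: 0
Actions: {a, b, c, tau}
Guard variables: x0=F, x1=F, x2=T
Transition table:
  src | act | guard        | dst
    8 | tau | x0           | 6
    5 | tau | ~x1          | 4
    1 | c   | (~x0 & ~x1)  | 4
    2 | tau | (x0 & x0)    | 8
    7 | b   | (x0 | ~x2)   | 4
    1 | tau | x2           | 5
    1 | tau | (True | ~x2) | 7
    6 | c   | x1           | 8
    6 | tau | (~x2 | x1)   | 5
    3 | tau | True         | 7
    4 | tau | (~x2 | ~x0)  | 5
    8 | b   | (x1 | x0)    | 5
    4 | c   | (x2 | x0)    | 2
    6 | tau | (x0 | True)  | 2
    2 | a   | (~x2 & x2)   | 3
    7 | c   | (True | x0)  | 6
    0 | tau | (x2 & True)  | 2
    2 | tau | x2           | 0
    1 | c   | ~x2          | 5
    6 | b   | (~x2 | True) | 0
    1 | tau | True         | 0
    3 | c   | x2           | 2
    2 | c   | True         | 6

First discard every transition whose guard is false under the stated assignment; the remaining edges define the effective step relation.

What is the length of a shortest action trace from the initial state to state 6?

Breadth-first toward 6:
  depth 0: {0}
  depth 1: {2}
  depth 2: {6}
first hit 6 at d=2 via tau·c

Answer: 2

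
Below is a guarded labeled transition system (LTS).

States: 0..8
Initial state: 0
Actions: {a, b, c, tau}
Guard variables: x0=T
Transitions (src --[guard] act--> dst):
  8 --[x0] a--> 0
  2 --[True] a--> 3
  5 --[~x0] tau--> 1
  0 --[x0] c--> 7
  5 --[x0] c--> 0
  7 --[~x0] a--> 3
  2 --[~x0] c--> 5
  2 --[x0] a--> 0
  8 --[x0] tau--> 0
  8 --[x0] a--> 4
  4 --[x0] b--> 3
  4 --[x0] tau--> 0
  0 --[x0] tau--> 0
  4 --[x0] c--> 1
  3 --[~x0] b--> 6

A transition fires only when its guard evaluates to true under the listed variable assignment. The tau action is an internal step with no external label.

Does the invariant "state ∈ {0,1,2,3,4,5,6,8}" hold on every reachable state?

Inv-set: {0,1,2,3,4,5,6,8}
R = {0,7}
  0: ✓
  7: VIOLATES
counterexample path to 7: c

Answer: INVARIANT VIOLATED at state 7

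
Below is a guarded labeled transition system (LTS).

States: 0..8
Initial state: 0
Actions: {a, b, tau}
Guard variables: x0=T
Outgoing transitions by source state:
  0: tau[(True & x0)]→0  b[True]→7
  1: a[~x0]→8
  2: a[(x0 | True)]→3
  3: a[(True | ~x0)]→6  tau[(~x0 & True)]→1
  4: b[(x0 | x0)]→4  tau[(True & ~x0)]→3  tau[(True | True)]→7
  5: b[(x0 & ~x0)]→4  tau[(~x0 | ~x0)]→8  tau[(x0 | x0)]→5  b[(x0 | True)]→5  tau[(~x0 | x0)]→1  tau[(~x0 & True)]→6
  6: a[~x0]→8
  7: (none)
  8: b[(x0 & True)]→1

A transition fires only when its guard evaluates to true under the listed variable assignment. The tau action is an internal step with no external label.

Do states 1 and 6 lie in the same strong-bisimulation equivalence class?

Refine partition for ~:
  P[0] = {{0,1,2,3,4,5,6,7,8}}
  P[1] = {{0,4,5},{1,6,7},{2,3},{8}}
  P[2] = {{0},{1,6,7},{2},{3},{4},{5},{8}}
stable after 3 split(s): 7 block(s)
1∈{1,6,7}, 6∈{1,6,7}

Answer: BISIMILAR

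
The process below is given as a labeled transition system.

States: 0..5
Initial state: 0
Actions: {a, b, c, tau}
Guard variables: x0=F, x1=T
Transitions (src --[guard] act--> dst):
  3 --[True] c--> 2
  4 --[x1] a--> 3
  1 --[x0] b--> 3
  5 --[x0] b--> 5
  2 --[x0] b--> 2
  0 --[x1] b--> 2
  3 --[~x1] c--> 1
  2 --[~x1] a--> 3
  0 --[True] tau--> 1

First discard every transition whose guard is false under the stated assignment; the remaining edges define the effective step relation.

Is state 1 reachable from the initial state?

Guard filter leaves 4 enabled edge(s).
L0 = {0}
L1 = {1,2}  cumulative {0,1,2}
R = {0,1,2}
Path to 1: tau

Answer: REACHABLE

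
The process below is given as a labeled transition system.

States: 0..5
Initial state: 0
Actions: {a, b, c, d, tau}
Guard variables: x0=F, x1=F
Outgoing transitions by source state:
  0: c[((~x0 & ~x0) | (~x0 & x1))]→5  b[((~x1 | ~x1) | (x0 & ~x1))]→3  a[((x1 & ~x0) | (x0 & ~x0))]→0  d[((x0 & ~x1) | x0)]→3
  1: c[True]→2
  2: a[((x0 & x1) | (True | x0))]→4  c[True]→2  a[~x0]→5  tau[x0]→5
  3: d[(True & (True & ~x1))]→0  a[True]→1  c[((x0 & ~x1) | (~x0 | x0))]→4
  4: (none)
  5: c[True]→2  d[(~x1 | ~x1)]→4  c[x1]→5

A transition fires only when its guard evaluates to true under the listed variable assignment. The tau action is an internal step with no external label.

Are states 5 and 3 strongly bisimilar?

Refine partition for ~:
  P[0] = {{0,1,2,3,4,5}}
  P[1] = {{0},{1},{2},{3},{4},{5}}
6 equivalence class(es) (converged in 2)
class of 5: {5}; class of 3: {3}

Answer: NOT BISIMILAR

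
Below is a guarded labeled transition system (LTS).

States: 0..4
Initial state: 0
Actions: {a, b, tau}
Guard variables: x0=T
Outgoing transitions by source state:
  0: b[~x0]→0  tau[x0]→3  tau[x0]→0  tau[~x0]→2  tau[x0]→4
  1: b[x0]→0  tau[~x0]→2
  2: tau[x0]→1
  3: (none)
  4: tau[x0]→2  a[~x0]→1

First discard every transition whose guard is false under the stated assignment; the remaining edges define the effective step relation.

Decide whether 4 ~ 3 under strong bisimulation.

Answer: NOT BISIMILAR

Analysis:
Compute ~ classes (split until stable):
  round 0: {{0,1,2,3,4}}
  round 1: {{0,2,4},{1},{3}}
  round 2: {{0},{1},{2},{3},{4}}
stable after 3 split(s): 5 block(s)
4∈{4}, 3∈{3}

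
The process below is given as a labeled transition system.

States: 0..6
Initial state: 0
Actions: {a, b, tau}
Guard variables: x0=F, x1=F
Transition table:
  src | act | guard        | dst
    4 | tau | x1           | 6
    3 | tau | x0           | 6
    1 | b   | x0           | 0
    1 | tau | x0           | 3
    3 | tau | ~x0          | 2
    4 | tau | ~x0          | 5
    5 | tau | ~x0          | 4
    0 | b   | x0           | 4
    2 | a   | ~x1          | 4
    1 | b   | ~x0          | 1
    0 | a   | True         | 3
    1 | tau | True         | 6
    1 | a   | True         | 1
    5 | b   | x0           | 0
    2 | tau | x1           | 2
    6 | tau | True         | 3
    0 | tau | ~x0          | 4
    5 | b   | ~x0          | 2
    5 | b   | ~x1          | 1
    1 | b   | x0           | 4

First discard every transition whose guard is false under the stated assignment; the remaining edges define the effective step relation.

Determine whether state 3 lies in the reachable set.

Answer: REACHABLE

Working:
Guard filter leaves 12 enabled edge(s).
depth 0: {0}
depth 1: {3,4}  now seen {0,3,4}
depth 2: {2,5}  now seen {0,2,3,4,5}
depth 3: {1}  now seen {0,1,2,3,4,5}
depth 4: {6}  now seen {0,1,2,3,4,5,6}
Reachable = {0,1,2,3,4,5,6}
trace reaching 3: a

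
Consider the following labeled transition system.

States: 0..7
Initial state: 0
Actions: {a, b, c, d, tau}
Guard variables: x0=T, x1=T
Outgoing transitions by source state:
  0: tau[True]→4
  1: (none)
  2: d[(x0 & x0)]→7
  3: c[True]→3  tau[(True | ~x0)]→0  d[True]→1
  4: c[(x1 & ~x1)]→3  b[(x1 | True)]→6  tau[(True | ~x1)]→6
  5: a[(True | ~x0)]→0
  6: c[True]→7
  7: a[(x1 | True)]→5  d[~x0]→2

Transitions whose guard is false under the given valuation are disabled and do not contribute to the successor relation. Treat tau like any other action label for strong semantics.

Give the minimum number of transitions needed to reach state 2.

Breadth-first toward 2:
  L0 = {0}
  L1 = {4}
  L2 = {6}
  L3 = {7}
  L4 = {5}
2 never appears.

Answer: UNREACHABLE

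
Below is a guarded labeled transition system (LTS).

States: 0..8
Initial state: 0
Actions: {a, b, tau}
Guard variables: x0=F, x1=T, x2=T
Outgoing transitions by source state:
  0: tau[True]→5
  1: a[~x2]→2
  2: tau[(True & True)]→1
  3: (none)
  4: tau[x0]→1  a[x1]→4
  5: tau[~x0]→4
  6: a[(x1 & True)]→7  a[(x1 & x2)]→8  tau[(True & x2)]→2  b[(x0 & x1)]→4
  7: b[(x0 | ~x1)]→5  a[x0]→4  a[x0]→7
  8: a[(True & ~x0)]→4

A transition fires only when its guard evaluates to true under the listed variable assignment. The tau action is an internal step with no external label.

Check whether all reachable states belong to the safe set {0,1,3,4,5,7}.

Inv-set: {0,1,3,4,5,7}
Reach set: {0,4,5}
  0: ✓
  4: ✓
  5: ✓

Answer: INVARIANT HOLDS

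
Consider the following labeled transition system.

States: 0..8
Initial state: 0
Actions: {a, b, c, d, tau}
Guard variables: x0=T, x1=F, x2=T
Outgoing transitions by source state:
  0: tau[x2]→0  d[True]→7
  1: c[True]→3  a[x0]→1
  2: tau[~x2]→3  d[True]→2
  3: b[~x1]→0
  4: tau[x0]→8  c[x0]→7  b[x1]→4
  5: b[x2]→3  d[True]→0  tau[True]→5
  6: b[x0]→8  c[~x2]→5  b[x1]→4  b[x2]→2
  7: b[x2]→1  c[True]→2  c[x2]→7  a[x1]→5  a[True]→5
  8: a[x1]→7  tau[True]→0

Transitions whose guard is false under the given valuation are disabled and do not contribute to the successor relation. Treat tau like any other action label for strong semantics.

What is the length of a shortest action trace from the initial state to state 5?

Breadth-first toward 5:
  Layer 0: {0}
  Layer 1: {7}
  Layer 2: {1,2,5}
depth(5)=2, e.g. d·a

Answer: 2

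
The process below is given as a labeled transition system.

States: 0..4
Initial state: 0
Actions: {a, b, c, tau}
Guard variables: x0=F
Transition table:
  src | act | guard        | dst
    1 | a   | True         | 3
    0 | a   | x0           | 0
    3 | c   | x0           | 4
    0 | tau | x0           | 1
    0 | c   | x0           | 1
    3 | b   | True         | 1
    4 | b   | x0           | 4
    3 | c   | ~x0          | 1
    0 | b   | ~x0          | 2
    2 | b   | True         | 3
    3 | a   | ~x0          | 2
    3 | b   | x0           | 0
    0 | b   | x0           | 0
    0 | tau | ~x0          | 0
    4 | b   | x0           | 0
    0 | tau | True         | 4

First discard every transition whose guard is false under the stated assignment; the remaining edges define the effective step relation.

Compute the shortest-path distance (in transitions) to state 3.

Answer: 2

Analysis:
BFS to 3:
  L0 = {0}
  L1 = {2,4}
  L2 = {3}
first hit 3 at d=2 via b·b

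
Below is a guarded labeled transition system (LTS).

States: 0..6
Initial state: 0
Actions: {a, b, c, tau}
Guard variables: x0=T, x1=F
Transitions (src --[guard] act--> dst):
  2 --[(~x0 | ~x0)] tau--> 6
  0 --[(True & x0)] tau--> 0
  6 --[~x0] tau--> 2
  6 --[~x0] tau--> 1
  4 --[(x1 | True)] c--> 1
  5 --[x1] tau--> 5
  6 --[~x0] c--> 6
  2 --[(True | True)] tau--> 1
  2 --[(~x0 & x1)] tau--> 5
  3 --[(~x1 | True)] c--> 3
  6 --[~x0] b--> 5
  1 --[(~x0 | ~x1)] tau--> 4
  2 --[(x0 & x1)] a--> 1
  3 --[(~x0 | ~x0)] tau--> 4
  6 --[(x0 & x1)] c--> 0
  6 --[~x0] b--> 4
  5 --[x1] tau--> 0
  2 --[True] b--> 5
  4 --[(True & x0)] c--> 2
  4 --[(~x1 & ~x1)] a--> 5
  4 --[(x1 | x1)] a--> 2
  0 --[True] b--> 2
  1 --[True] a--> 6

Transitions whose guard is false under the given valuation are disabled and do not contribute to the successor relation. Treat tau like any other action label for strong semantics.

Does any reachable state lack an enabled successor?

Answer: DEADLOCK at state 5

Trace:
R = {0,1,2,4,5,6}
  0: b→2  tau→0  [2 out]
  1: a→6  tau→4  [2 out]
  2: b→5  tau→1  [2 out]
  4: a→5  c→1  c→2  [3 out]
  5: ∅  [deadlock]
  6: ∅  [deadlock]
witness 5: b·b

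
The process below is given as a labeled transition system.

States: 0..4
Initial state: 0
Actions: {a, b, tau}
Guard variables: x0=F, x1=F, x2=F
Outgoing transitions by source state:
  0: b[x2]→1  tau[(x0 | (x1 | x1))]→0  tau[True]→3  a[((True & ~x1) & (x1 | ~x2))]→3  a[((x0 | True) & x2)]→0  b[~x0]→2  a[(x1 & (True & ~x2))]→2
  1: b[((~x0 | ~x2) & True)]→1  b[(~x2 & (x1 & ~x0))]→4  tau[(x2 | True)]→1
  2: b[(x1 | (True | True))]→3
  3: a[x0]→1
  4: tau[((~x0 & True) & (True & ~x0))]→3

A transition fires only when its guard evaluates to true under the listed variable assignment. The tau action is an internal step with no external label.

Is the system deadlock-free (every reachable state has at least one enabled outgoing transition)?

R = {0,2,3}
  0: a→3  b→2  tau→3  [3 out]
  2: b→3  [1 out]
  3: ∅  [STUCK]
witness 3: tau

Answer: DEADLOCK at state 3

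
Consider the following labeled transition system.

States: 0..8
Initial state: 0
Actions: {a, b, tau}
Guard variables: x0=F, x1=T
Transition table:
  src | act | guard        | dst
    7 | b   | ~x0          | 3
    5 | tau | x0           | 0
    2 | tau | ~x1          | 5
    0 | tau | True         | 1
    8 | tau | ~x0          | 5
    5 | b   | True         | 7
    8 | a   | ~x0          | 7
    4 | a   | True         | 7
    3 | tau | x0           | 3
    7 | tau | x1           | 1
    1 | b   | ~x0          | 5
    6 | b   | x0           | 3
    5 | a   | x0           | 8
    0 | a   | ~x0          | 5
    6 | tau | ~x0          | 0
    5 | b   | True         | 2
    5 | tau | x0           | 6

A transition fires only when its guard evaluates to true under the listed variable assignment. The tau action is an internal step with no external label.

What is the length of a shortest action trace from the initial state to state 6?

Layered search for 6:
  depth 0: {0}
  depth 1: {1,5}
  depth 2: {2,7}
  depth 3: {3}
6 never appears.

Answer: UNREACHABLE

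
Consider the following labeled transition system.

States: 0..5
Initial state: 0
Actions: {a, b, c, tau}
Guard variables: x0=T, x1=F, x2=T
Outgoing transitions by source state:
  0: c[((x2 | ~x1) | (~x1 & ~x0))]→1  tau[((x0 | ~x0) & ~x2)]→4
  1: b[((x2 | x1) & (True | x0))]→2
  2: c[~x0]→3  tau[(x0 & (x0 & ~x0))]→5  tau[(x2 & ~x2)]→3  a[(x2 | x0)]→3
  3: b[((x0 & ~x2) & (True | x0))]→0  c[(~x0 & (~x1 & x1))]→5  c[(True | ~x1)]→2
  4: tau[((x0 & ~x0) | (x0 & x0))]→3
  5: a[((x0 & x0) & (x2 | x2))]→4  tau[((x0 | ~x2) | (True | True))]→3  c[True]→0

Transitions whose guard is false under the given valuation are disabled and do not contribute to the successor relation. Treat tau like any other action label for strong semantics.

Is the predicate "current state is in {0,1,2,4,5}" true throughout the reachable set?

Safe = {0,1,2,4,5}
R = {0,1,2,3}
  0: safe
  1: safe
  2: safe
  3: ✗ unsafe
counterexample path to 3: c·b·a

Answer: INVARIANT VIOLATED at state 3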